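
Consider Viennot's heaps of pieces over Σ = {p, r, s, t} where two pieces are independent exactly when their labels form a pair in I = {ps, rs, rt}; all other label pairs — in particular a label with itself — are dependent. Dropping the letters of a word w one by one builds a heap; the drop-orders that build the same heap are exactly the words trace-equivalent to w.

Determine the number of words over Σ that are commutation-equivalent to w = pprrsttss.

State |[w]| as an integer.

0(p) covers ∅
1(p) covers 0:p
2(r) covers 1:p
3(r) covers 2:r
4(s) covers ∅
5(t) covers 1:p, 4:s
6(t) covers 5:t
7(s) covers 6:t
8(s) covers 7:s
floor of heap: 0:p, 4:s
completions by unplaced set U, small U first (add the entries for U minus each lowest piece of U):
  |U|=1: {3}:1  {8}:1
  |U|=2: {2,3}:1  {3,8}:2  {7,8}:1
  |U|=3: {2,3,8}:3  {3,7,8}:3  {6,7,8}:1
  |U|=4: {2,3,7,8}:6  {3,6,7,8}:4  {5,6,7,8}:1
  |U|=5: {2,3,6,7,8}:10  {3,5,6,7,8}:5  {4,5,6,7,8}:1
  |U|=6: {2,3,5,6,7,8}:15  {3,4,5,6,7,8}:6
  |U|=7: {1,2,3,5,6,7,8}:15  {2,3,4,5,6,7,8}:21
  start at 0(p): 36
  start at 4(s): 15
sum over floor = 51

51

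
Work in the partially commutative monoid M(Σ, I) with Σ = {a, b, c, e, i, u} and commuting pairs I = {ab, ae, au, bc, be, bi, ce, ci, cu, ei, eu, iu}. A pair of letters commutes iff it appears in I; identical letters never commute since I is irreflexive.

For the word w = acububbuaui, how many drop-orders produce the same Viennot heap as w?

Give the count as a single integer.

330

#0=a has no predecessor
#1=c depends on [0:a]
#2=u has no predecessor
#3=b depends on [2:u]
#4=u depends on [3:b]
#5=b depends on [4:u]
#6=b depends on [5:b]
#7=u depends on [6:b]
#8=a depends on [1:c]
#9=u depends on [7:u]
#10=i depends on [8:a]
sources: [0:a, 2:u]
N(rest) = Σ N(rest − s) over sources s of rest; N(one piece) = 1:
  size 1 → [9]=1  [10]=1
  size 2 → [7,9]=1  [8,10]=1  [9,10]=2
  size 3 → [1,8,10]=1  [6,7,9]=1  [7,9,10]=3  [8,9,10]=3
  size 4 → [0,1,8,10]=1  [1,8,9,10]=4  [5,6,7,9]=1  [6,7,9,10]=4  [7,8,9,10]=6
  size 5 → [0,1,8,9,10]=5  [1,7,8,9,10]=10  [4,5,6,7,9]=1  [5,6,7,9,10]=5  [6,7,8,9,10]=10
  size 6 → [0,1,7,8,9,10]=15  [1,6,7,8,9,10]=20  [3,4,5,6,7,9]=1  [4,5,6,7,9,10]=6  [5,6,7,8,9,10]=15
  size 7 → [0,1,6,7,8,9,10]=35  [1,5,6,7,8,9,10]=35  [2,3,4,5,6,7,9]=1  [3,4,5,6,7,9,10]=7  [4,5,6,7,8,9,10]=21
  size 8 → [0,1,5,6,7,8,9,10]=70  [1,4,5,6,7,8,9,10]=56  [2,3,4,5,6,7,9,10]=8  [3,4,5,6,7,8,9,10]=28
  size 9 → [0,1,4,5,6,7,8,9,10]=126  [1,3,4,5,6,7,8,9,10]=84  [2,3,4,5,6,7,8,9,10]=36
  first=0(a) contributes 120
  first=2(u) contributes 210
|[w]| = 330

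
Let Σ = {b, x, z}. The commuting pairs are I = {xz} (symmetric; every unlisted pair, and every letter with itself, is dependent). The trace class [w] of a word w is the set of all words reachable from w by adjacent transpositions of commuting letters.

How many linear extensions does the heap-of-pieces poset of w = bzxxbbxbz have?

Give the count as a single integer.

piece 0:b — minimal
piece 1:z rests on {0:b}
piece 2:x rests on {0:b}
piece 3:x rests on {2:x}
piece 4:b rests on {1:z, 3:x}
piece 5:b rests on {4:b}
piece 6:x rests on {5:b}
piece 7:b rests on {6:x}
piece 8:z rests on {7:b}
minimal pieces: {0:b}
ways to finish when only these pieces remain (= sum over removing one remaining piece with nothing left below it):
  1 left: {8}→1
  2 left: {7,8}→1
  3 left: {6,7,8}→1
  4 left: {5,6,7,8}→1
  5 left: {4,5,6,7,8}→1
  6 left: {1,4,5,6,7,8}→1  {3,4,5,6,7,8}→1
  7 left: {1,3,4,5,6,7,8}→2  {2,3,4,5,6,7,8}→1
  placing 0:b first → 3 extensions

3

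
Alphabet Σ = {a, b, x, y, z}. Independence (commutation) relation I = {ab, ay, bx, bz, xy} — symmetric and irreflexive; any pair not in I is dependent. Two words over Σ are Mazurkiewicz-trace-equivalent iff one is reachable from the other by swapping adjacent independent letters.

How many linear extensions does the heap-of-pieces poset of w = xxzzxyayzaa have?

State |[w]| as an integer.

6

drop 0:x onto floor
drop 1:x onto {0:x}
drop 2:z onto {1:x}
drop 3:z onto {2:z}
drop 4:x onto {3:z}
drop 5:y onto {3:z}
drop 6:a onto {4:x}
drop 7:y onto {5:y}
drop 8:z onto {6:a, 7:y}
drop 9:a onto {8:z}
drop 10:a onto {9:a}
ground layer = {0:x}
drop-orders for the pieces not yet dropped (sum over which currently-grounded one goes next):
  1 to go: {10} 1
  2 to go: {9,10} 1
  3 to go: {8,9,10} 1
  4 to go: {6,8,9,10} 1  {7,8,9,10} 1
  5 to go: {4,6,8,9,10} 1  {5,7,8,9,10} 1  {6,7,8,9,10} 2
  6 to go: {4,6,7,8,9,10} 3  {5,6,7,8,9,10} 3
  7 to go: {4,5,6,7,8,9,10} 6
  8 to go: {3,4,5,6,7,8,9,10} 6
  9 to go: {2,3,4,5,6,7,8,9,10} 6
  if 0:x drops first: 6 orders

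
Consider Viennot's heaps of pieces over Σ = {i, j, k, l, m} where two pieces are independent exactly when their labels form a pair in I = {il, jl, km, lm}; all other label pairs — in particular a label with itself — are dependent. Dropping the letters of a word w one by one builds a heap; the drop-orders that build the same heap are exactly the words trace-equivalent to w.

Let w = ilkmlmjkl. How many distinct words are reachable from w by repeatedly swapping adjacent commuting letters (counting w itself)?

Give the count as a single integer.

0(i) covers ∅
1(l) covers ∅
2(k) covers 0:i, 1:l
3(m) covers 0:i
4(l) covers 2:k
5(m) covers 3:m
6(j) covers 2:k, 5:m
7(k) covers 4:l, 6:j
8(l) covers 7:k
floor of heap: 0:i, 1:l
completions by unplaced set U, small U first (add the entries for U minus each lowest piece of U):
  |U|=1: {8}:1
  |U|=2: {7,8}:1
  |U|=3: {4,7,8}:1  {6,7,8}:1
  |U|=4: {4,6,7,8}:2  {5,6,7,8}:1
  |U|=5: {2,4,6,7,8}:2  {3,5,6,7,8}:1  {4,5,6,7,8}:3
  |U|=6: {1,2,4,6,7,8}:2  {2,4,5,6,7,8}:5  {3,4,5,6,7,8}:4
  |U|=7: {1,2,4,5,6,7,8}:7  {2,3,4,5,6,7,8}:9
  start at 0(i): 16
  start at 1(l): 9
sum over floor = 25

25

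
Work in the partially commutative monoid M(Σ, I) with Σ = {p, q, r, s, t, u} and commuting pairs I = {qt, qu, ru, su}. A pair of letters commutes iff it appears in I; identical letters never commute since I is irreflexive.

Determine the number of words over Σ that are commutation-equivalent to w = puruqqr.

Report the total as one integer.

drop 0:p onto floor
drop 1:u onto {0:p}
drop 2:r onto {0:p}
drop 3:u onto {1:u}
drop 4:q onto {2:r}
drop 5:q onto {4:q}
drop 6:r onto {5:q}
ground layer = {0:p}
drop-orders for the pieces not yet dropped (sum over which currently-grounded one goes next):
  1 to go: {3} 1  {6} 1
  2 to go: {1,3} 1  {3,6} 2  {5,6} 1
  3 to go: {1,3,6} 3  {3,5,6} 3  {4,5,6} 1
  4 to go: {1,3,5,6} 6  {2,4,5,6} 1  {3,4,5,6} 4
  5 to go: {1,3,4,5,6} 10  {2,3,4,5,6} 5
  if 0:p drops first: 15 orders

15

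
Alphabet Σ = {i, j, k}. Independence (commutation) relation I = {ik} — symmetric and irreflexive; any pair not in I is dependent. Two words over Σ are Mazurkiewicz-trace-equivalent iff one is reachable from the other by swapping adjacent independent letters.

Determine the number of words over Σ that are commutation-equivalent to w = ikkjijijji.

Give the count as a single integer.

3

piece 0:i — minimal
piece 1:k — minimal
piece 2:k rests on {1:k}
piece 3:j rests on {0:i, 2:k}
piece 4:i rests on {3:j}
piece 5:j rests on {4:i}
piece 6:i rests on {5:j}
piece 7:j rests on {6:i}
piece 8:j rests on {7:j}
piece 9:i rests on {8:j}
minimal pieces: {0:i, 1:k}
ways to finish when only these pieces remain (= sum over removing one remaining piece with nothing left below it):
  1 left: {9}→1
  2 left: {8,9}→1
  3 left: {7,8,9}→1
  4 left: {6,7,8,9}→1
  5 left: {5,6,7,8,9}→1
  6 left: {4,5,6,7,8,9}→1
  7 left: {3,4,5,6,7,8,9}→1
  8 left: {0,3,4,5,6,7,8,9}→1  {2,3,4,5,6,7,8,9}→1
  placing 0:i first → 1 extensions
  placing 1:k first → 2 extensions
total linear extensions = 3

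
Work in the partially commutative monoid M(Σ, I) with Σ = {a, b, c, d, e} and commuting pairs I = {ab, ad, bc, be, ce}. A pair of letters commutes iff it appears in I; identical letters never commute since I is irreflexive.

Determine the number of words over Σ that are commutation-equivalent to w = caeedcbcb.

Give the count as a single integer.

6

piece 0:c — minimal
piece 1:a rests on {0:c}
piece 2:e rests on {1:a}
piece 3:e rests on {2:e}
piece 4:d rests on {3:e}
piece 5:c rests on {4:d}
piece 6:b rests on {4:d}
piece 7:c rests on {5:c}
piece 8:b rests on {6:b}
minimal pieces: {0:c}
ways to finish when only these pieces remain (= sum over removing one remaining piece with nothing left below it):
  1 left: {7}→1  {8}→1
  2 left: {5,7}→1  {6,8}→1  {7,8}→2
  3 left: {5,7,8}→3  {6,7,8}→3
  4 left: {5,6,7,8}→6
  5 left: {4,5,6,7,8}→6
  6 left: {3,4,5,6,7,8}→6
  7 left: {2,3,4,5,6,7,8}→6
  placing 0:c first → 6 extensions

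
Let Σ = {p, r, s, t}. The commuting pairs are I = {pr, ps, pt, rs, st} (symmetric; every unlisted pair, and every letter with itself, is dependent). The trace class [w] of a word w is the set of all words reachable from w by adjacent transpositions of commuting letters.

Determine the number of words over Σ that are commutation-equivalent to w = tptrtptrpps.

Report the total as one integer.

2310

drop 0:t onto floor
drop 1:p onto floor
drop 2:t onto {0:t}
drop 3:r onto {2:t}
drop 4:t onto {3:r}
drop 5:p onto {1:p}
drop 6:t onto {4:t}
drop 7:r onto {6:t}
drop 8:p onto {5:p}
drop 9:p onto {8:p}
drop 10:s onto floor
ground layer = {0:t, 1:p, 10:s}
drop-orders for the pieces not yet dropped (sum over which currently-grounded one goes next):
  1 to go: {7} 1  {9} 1  {10} 1
  2 to go: {6,7} 1  {7,9} 2  {7,10} 2  {8,9} 1  {9,10} 2
  3 to go: {4,6,7} 1  {5,8,9} 1  {6,7,9} 3  {6,7,10} 3  {7,8,9} 3  {7,9,10} 6  {8,9,10} 3
  4 to go: {1,5,8,9} 1  {3,4,6,7} 1  {4,6,7,9} 4  {4,6,7,10} 4  {5,7,8,9} 4  {5,8,9,10} 4  {6,7,8,9} 6  {6,7,9,10} 12  {7,8,9,10} 12
  5 to go: {1,5,7,8,9} 5  {1,5,8,9,10} 5  {2,3,4,6,7} 1  {3,4,6,7,9} 5  {3,4,6,7,10} 5  {4,6,7,8,9} 10  {4,6,7,9,10} 20  {5,6,7,8,9} 10  {5,7,8,9,10} 20  {6,7,8,9,10} 30
  6 to go: {0,2,3,4,6,7} 1  {1,5,6,7,8,9} 15  {1,5,7,8,9,10} 30  {2,3,4,6,7,9} 6  {2,3,4,6,7,10} 6  {3,4,6,7,8,9} 15  {3,4,6,7,9,10} 30  {4,5,6,7,8,9} 20  {4,6,7,8,9,10} 60  {5,6,7,8,9,10} 60
  7 to go: {0,2,3,4,6,7,9} 7  {0,2,3,4,6,7,10} 7  {1,4,5,6,7,8,9} 35  {1,5,6,7,8,9,10} 105  {2,3,4,6,7,8,9} 21  {2,3,4,6,7,9,10} 42  {3,4,5,6,7,8,9} 35  {3,4,6,7,8,9,10} 105  {4,5,6,7,8,9,10} 140
  8 to go: {0,2,3,4,6,7,8,9} 28  {0,2,3,4,6,7,9,10} 56  {1,3,4,5,6,7,8,9} 70  {1,4,5,6,7,8,9,10} 280  {2,3,4,5,6,7,8,9} 56  {2,3,4,6,7,8,9,10} 168  {3,4,5,6,7,8,9,10} 280
  9 to go: {0,2,3,4,5,6,7,8,9} 84  {0,2,3,4,6,7,8,9,10} 252  {1,2,3,4,5,6,7,8,9} 126  {1,3,4,5,6,7,8,9,10} 630  {2,3,4,5,6,7,8,9,10} 504
  if 0:t drops first: 1260 orders
  if 1:p drops first: 840 orders
  if 10:s drops first: 210 orders
heap linearizations: 2310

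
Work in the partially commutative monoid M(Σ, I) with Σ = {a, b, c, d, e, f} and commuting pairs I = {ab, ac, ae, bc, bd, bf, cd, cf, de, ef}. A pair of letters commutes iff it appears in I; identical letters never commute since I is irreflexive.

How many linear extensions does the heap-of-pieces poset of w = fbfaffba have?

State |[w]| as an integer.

drop 0:f onto floor
drop 1:b onto floor
drop 2:f onto {0:f}
drop 3:a onto {2:f}
drop 4:f onto {3:a}
drop 5:f onto {4:f}
drop 6:b onto {1:b}
drop 7:a onto {5:f}
ground layer = {0:f, 1:b}
drop-orders for the pieces not yet dropped (sum over which currently-grounded one goes next):
  1 to go: {6} 1  {7} 1
  2 to go: {1,6} 1  {5,7} 1  {6,7} 2
  3 to go: {1,6,7} 3  {4,5,7} 1  {5,6,7} 3
  4 to go: {1,5,6,7} 6  {3,4,5,7} 1  {4,5,6,7} 4
  5 to go: {1,4,5,6,7} 10  {2,3,4,5,7} 1  {3,4,5,6,7} 5
  6 to go: {0,2,3,4,5,7} 1  {1,3,4,5,6,7} 15  {2,3,4,5,6,7} 6
  if 0:f drops first: 21 orders
  if 1:b drops first: 7 orders
heap linearizations: 28

28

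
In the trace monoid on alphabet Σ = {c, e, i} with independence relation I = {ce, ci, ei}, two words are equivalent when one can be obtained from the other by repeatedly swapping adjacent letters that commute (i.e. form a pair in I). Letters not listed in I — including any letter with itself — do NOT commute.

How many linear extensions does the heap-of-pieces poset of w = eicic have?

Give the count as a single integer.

#0=e has no predecessor
#1=i has no predecessor
#2=c has no predecessor
#3=i depends on [1:i]
#4=c depends on [2:c]
sources: [0:e, 1:i, 2:c]
N(rest) = Σ N(rest − s) over sources s of rest; N(one piece) = 1:
  size 1 → [0]=1  [3]=1  [4]=1
  size 2 → [0,3]=2  [0,4]=2  [1,3]=1  [2,4]=1  [3,4]=2
  size 3 → [0,1,3]=3  [0,2,4]=3  [0,3,4]=6  [1,3,4]=3  [2,3,4]=3
  first=0(e) contributes 6
  first=1(i) contributes 12
  first=2(c) contributes 12
|[w]| = 30

30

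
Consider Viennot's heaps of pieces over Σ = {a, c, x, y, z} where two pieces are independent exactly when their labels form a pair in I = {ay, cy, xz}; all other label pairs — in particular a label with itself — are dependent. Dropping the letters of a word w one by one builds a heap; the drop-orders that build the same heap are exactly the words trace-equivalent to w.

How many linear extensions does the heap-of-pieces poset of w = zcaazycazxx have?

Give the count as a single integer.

0(z) covers ∅
1(c) covers 0:z
2(a) covers 1:c
3(a) covers 2:a
4(z) covers 3:a
5(y) covers 4:z
6(c) covers 4:z
7(a) covers 6:c
8(z) covers 5:y, 7:a
9(x) covers 5:y, 7:a
10(x) covers 9:x
floor of heap: 0:z
completions by unplaced set U, small U first (add the entries for U minus each lowest piece of U):
  |U|=1: {8}:1  {10}:1
  |U|=2: {8,10}:2  {9,10}:1
  |U|=3: {8,9,10}:3
  |U|=4: {5,8,9,10}:3  {7,8,9,10}:3
  |U|=5: {5,7,8,9,10}:6  {6,7,8,9,10}:3
  |U|=6: {5,6,7,8,9,10}:9
  |U|=7: {4,5,6,7,8,9,10}:9
  |U|=8: {3,4,5,6,7,8,9,10}:9
  |U|=9: {2,3,4,5,6,7,8,9,10}:9
  start at 0(z): 9

9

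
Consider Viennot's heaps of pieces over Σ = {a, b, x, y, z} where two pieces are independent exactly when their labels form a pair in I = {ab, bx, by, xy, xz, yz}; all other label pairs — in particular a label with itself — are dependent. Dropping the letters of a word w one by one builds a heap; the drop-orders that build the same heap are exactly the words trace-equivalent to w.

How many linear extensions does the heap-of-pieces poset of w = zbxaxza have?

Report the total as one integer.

drop 0:z onto floor
drop 1:b onto {0:z}
drop 2:x onto floor
drop 3:a onto {0:z, 2:x}
drop 4:x onto {3:a}
drop 5:z onto {1:b, 3:a}
drop 6:a onto {4:x, 5:z}
ground layer = {0:z, 2:x}
drop-orders for the pieces not yet dropped (sum over which currently-grounded one goes next):
  1 to go: {6} 1
  2 to go: {4,6} 1  {5,6} 1
  3 to go: {1,5,6} 1  {4,5,6} 2
  4 to go: {1,4,5,6} 3  {3,4,5,6} 2
  5 to go: {1,3,4,5,6} 5  {2,3,4,5,6} 2
  if 0:z drops first: 7 orders
  if 2:x drops first: 5 orders
heap linearizations: 12

12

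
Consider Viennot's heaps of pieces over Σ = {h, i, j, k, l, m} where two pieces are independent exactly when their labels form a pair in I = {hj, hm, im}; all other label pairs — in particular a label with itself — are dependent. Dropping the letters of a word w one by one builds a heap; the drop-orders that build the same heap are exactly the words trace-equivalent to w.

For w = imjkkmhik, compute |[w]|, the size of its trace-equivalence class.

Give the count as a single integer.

piece 0:i — minimal
piece 1:m — minimal
piece 2:j rests on {0:i, 1:m}
piece 3:k rests on {2:j}
piece 4:k rests on {3:k}
piece 5:m rests on {4:k}
piece 6:h rests on {4:k}
piece 7:i rests on {6:h}
piece 8:k rests on {5:m, 7:i}
minimal pieces: {0:i, 1:m}
ways to finish when only these pieces remain (= sum over removing one remaining piece with nothing left below it):
  1 left: {8}→1
  2 left: {5,8}→1  {7,8}→1
  3 left: {5,7,8}→2  {6,7,8}→1
  4 left: {5,6,7,8}→3
  5 left: {4,5,6,7,8}→3
  6 left: {3,4,5,6,7,8}→3
  7 left: {2,3,4,5,6,7,8}→3
  placing 0:i first → 3 extensions
  placing 1:m first → 3 extensions
total linear extensions = 6

6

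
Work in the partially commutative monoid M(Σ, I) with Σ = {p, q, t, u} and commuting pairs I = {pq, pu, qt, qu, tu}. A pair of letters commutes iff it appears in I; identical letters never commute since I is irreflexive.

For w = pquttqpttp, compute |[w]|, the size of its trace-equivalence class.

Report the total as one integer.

360

#0=p has no predecessor
#1=q has no predecessor
#2=u has no predecessor
#3=t depends on [0:p]
#4=t depends on [3:t]
#5=q depends on [1:q]
#6=p depends on [4:t]
#7=t depends on [6:p]
#8=t depends on [7:t]
#9=p depends on [8:t]
sources: [0:p, 1:q, 2:u]
N(rest) = Σ N(rest − s) over sources s of rest; N(one piece) = 1:
  size 1 → [2]=1  [5]=1  [9]=1
  size 2 → [1,5]=1  [2,5]=2  [2,9]=2  [5,9]=2  [8,9]=1
  size 3 → [1,2,5]=3  [1,5,9]=3  [2,5,9]=6  [2,8,9]=3  [5,8,9]=3  [7,8,9]=1
  size 4 → [1,2,5,9]=12  [1,5,8,9]=6  [2,5,8,9]=12  [2,7,8,9]=4  [5,7,8,9]=4  [6,7,8,9]=1
  size 5 → [1,2,5,8,9]=30  [1,5,7,8,9]=10  [2,5,7,8,9]=20  [2,6,7,8,9]=5  [4,6,7,8,9]=1  [5,6,7,8,9]=5
  size 6 → [1,2,5,7,8,9]=60  [1,5,6,7,8,9]=15  [2,4,6,7,8,9]=6  [2,5,6,7,8,9]=30  [3,4,6,7,8,9]=1  [4,5,6,7,8,9]=6
  size 7 → [0,3,4,6,7,8,9]=1  [1,2,5,6,7,8,9]=105  [1,4,5,6,7,8,9]=21  [2,3,4,6,7,8,9]=7  [2,4,5,6,7,8,9]=42  [3,4,5,6,7,8,9]=7
  size 8 → [0,2,3,4,6,7,8,9]=8  [0,3,4,5,6,7,8,9]=8  [1,2,4,5,6,7,8,9]=168  [1,3,4,5,6,7,8,9]=28  [2,3,4,5,6,7,8,9]=56
  first=0(p) contributes 252
  first=1(q) contributes 72
  first=2(u) contributes 36
|[w]| = 360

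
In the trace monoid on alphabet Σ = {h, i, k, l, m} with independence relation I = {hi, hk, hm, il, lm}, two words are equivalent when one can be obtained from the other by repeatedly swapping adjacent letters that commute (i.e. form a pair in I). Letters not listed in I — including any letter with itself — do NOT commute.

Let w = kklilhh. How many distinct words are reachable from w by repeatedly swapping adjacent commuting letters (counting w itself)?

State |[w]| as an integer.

#0=k has no predecessor
#1=k depends on [0:k]
#2=l depends on [1:k]
#3=i depends on [1:k]
#4=l depends on [2:l]
#5=h depends on [4:l]
#6=h depends on [5:h]
sources: [0:k]
N(rest) = Σ N(rest − s) over sources s of rest; N(one piece) = 1:
  size 1 → [3]=1  [6]=1
  size 2 → [3,6]=2  [5,6]=1
  size 3 → [3,5,6]=3  [4,5,6]=1
  size 4 → [2,4,5,6]=1  [3,4,5,6]=4
  size 5 → [2,3,4,5,6]=5
  first=0(k) contributes 5

5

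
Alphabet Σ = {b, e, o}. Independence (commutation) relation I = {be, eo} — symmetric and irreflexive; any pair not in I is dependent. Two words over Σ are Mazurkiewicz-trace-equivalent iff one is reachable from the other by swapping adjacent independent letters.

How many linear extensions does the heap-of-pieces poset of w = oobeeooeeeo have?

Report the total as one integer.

drop 0:o onto floor
drop 1:o onto {0:o}
drop 2:b onto {1:o}
drop 3:e onto floor
drop 4:e onto {3:e}
drop 5:o onto {2:b}
drop 6:o onto {5:o}
drop 7:e onto {4:e}
drop 8:e onto {7:e}
drop 9:e onto {8:e}
drop 10:o onto {6:o}
ground layer = {0:o, 3:e}
drop-orders for the pieces not yet dropped (sum over which currently-grounded one goes next):
  1 to go: {9} 1  {10} 1
  2 to go: {6,10} 1  {8,9} 1  {9,10} 2
  3 to go: {5,6,10} 1  {6,9,10} 3  {7,8,9} 1  {8,9,10} 3
  4 to go: {2,5,6,10} 1  {4,7,8,9} 1  {5,6,9,10} 4  {6,8,9,10} 6  {7,8,9,10} 4
  5 to go: {1,2,5,6,10} 1  {2,5,6,9,10} 5  {3,4,7,8,9} 1  {4,7,8,9,10} 5  {5,6,8,9,10} 10  {6,7,8,9,10} 10
  6 to go: {0,1,2,5,6,10} 1  {1,2,5,6,9,10} 6  {2,5,6,8,9,10} 15  {3,4,7,8,9,10} 6  {4,6,7,8,9,10} 15  {5,6,7,8,9,10} 20
  7 to go: {0,1,2,5,6,9,10} 7  {1,2,5,6,8,9,10} 21  {2,5,6,7,8,9,10} 35  {3,4,6,7,8,9,10} 21  {4,5,6,7,8,9,10} 35
  8 to go: {0,1,2,5,6,8,9,10} 28  {1,2,5,6,7,8,9,10} 56  {2,4,5,6,7,8,9,10} 70  {3,4,5,6,7,8,9,10} 56
  9 to go: {0,1,2,5,6,7,8,9,10} 84  {1,2,4,5,6,7,8,9,10} 126  {2,3,4,5,6,7,8,9,10} 126
  if 0:o drops first: 252 orders
  if 3:e drops first: 210 orders
heap linearizations: 462

462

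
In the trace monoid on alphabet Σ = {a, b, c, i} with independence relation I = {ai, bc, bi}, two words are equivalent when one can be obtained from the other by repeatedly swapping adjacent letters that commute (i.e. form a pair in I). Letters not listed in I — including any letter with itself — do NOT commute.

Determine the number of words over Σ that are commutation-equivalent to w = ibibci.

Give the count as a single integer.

drop 0:i onto floor
drop 1:b onto floor
drop 2:i onto {0:i}
drop 3:b onto {1:b}
drop 4:c onto {2:i}
drop 5:i onto {4:c}
ground layer = {0:i, 1:b}
drop-orders for the pieces not yet dropped (sum over which currently-grounded one goes next):
  1 to go: {3} 1  {5} 1
  2 to go: {1,3} 1  {3,5} 2  {4,5} 1
  3 to go: {1,3,5} 3  {2,4,5} 1  {3,4,5} 3
  4 to go: {0,2,4,5} 1  {1,3,4,5} 6  {2,3,4,5} 4
  if 0:i drops first: 10 orders
  if 1:b drops first: 5 orders
heap linearizations: 15

15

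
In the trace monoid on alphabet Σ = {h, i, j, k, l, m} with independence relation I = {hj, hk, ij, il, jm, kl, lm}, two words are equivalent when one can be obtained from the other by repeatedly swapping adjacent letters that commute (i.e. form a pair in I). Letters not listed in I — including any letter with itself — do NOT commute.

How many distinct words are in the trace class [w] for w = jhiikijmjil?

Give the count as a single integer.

80

0(j) covers ∅
1(h) covers ∅
2(i) covers 1:h
3(i) covers 2:i
4(k) covers 0:j, 3:i
5(i) covers 4:k
6(j) covers 4:k
7(m) covers 5:i
8(j) covers 6:j
9(i) covers 7:m
10(l) covers 8:j
floor of heap: 0:j, 1:h
completions by unplaced set U, small U first (add the entries for U minus each lowest piece of U):
  |U|=1: {9}:1  {10}:1
  |U|=2: {7,9}:1  {8,10}:1  {9,10}:2
  |U|=3: {5,7,9}:1  {6,8,10}:1  {7,9,10}:3  {8,9,10}:3
  |U|=4: {5,7,9,10}:4  {6,8,9,10}:4  {7,8,9,10}:6
  |U|=5: {5,7,8,9,10}:10  {6,7,8,9,10}:10
  |U|=6: {5,6,7,8,9,10}:20
  |U|=7: {4,5,6,7,8,9,10}:20
  |U|=8: {0,4,5,6,7,8,9,10}:20  {3,4,5,6,7,8,9,10}:20
  |U|=9: {0,3,4,5,6,7,8,9,10}:40  {2,3,4,5,6,7,8,9,10}:20
  start at 0(j): 20
  start at 1(h): 60
sum over floor = 80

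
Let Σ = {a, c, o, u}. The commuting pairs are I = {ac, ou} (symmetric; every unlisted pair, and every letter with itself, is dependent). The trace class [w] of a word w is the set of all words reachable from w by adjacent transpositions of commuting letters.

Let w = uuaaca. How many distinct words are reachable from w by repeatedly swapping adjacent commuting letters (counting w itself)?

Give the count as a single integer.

4

#0=u has no predecessor
#1=u depends on [0:u]
#2=a depends on [1:u]
#3=a depends on [2:a]
#4=c depends on [1:u]
#5=a depends on [3:a]
sources: [0:u]
N(rest) = Σ N(rest − s) over sources s of rest; N(one piece) = 1:
  size 1 → [4]=1  [5]=1
  size 2 → [3,5]=1  [4,5]=2
  size 3 → [2,3,5]=1  [3,4,5]=3
  size 4 → [2,3,4,5]=4
  first=0(u) contributes 4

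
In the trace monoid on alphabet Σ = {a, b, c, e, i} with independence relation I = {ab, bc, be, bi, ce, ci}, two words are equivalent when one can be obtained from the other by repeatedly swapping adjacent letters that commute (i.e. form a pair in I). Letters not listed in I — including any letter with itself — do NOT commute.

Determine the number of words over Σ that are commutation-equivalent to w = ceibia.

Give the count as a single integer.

drop 0:c onto floor
drop 1:e onto floor
drop 2:i onto {1:e}
drop 3:b onto floor
drop 4:i onto {2:i}
drop 5:a onto {0:c, 4:i}
ground layer = {0:c, 1:e, 3:b}
drop-orders for the pieces not yet dropped (sum over which currently-grounded one goes next):
  1 to go: {3} 1  {5} 1
  2 to go: {0,5} 1  {3,5} 2  {4,5} 1
  3 to go: {0,3,5} 3  {0,4,5} 2  {2,4,5} 1  {3,4,5} 3
  4 to go: {0,2,4,5} 3  {0,3,4,5} 8  {1,2,4,5} 1  {2,3,4,5} 4
  if 0:c drops first: 5 orders
  if 1:e drops first: 15 orders
  if 3:b drops first: 4 orders
heap linearizations: 24

24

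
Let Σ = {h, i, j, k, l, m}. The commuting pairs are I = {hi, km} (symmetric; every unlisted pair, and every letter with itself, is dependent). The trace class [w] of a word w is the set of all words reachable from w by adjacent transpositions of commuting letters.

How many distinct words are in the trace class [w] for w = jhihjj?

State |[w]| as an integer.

3

piece 0:j — minimal
piece 1:h rests on {0:j}
piece 2:i rests on {0:j}
piece 3:h rests on {1:h}
piece 4:j rests on {2:i, 3:h}
piece 5:j rests on {4:j}
minimal pieces: {0:j}
ways to finish when only these pieces remain (= sum over removing one remaining piece with nothing left below it):
  1 left: {5}→1
  2 left: {4,5}→1
  3 left: {2,4,5}→1  {3,4,5}→1
  4 left: {1,3,4,5}→1  {2,3,4,5}→2
  placing 0:j first → 3 extensions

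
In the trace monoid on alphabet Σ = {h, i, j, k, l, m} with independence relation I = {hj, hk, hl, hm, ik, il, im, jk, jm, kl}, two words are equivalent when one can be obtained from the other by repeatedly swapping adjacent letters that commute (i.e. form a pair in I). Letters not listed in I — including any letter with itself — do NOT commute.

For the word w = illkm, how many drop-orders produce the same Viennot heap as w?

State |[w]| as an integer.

#0=i has no predecessor
#1=l has no predecessor
#2=l depends on [1:l]
#3=k has no predecessor
#4=m depends on [2:l, 3:k]
sources: [0:i, 1:l, 3:k]
N(rest) = Σ N(rest − s) over sources s of rest; N(one piece) = 1:
  size 1 → [0]=1  [4]=1
  size 2 → [0,4]=2  [2,4]=1  [3,4]=1
  size 3 → [0,2,4]=3  [0,3,4]=3  [1,2,4]=1  [2,3,4]=2
  first=0(i) contributes 3
  first=1(l) contributes 8
  first=3(k) contributes 4
|[w]| = 15

15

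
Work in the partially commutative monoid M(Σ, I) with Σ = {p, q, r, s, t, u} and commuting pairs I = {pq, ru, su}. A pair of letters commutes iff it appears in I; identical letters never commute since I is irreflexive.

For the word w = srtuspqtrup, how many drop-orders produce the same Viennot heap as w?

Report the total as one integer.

8

drop 0:s onto floor
drop 1:r onto {0:s}
drop 2:t onto {1:r}
drop 3:u onto {2:t}
drop 4:s onto {2:t}
drop 5:p onto {3:u, 4:s}
drop 6:q onto {3:u, 4:s}
drop 7:t onto {5:p, 6:q}
drop 8:r onto {7:t}
drop 9:u onto {7:t}
drop 10:p onto {8:r, 9:u}
ground layer = {0:s}
drop-orders for the pieces not yet dropped (sum over which currently-grounded one goes next):
  1 to go: {10} 1
  2 to go: {8,10} 1  {9,10} 1
  3 to go: {8,9,10} 2
  4 to go: {7,8,9,10} 2
  5 to go: {5,7,8,9,10} 2  {6,7,8,9,10} 2
  6 to go: {5,6,7,8,9,10} 4
  7 to go: {3,5,6,7,8,9,10} 4  {4,5,6,7,8,9,10} 4
  8 to go: {3,4,5,6,7,8,9,10} 8
  9 to go: {2,3,4,5,6,7,8,9,10} 8
  if 0:s drops first: 8 orders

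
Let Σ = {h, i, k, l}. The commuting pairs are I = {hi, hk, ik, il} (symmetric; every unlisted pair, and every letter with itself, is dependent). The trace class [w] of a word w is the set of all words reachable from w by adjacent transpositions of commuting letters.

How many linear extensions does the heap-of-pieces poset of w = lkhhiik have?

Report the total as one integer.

piece 0:l — minimal
piece 1:k rests on {0:l}
piece 2:h rests on {0:l}
piece 3:h rests on {2:h}
piece 4:i — minimal
piece 5:i rests on {4:i}
piece 6:k rests on {1:k}
minimal pieces: {0:l, 4:i}
ways to finish when only these pieces remain (= sum over removing one remaining piece with nothing left below it):
  1 left: {3}→1  {5}→1  {6}→1
  2 left: {1,6}→1  {2,3}→1  {3,5}→2  {3,6}→2  {4,5}→1  {5,6}→2
  3 left: {1,3,6}→3  {1,5,6}→3  {2,3,5}→3  {2,3,6}→3  {3,4,5}→3  {3,5,6}→6  {4,5,6}→3
  4 left: {1,2,3,6}→6  {1,3,5,6}→12  {1,4,5,6}→6  {2,3,4,5}→6  {2,3,5,6}→12  {3,4,5,6}→12
  5 left: {0,1,2,3,6}→6  {1,2,3,5,6}→30  {1,3,4,5,6}→30  {2,3,4,5,6}→30
  placing 0:l first → 90 extensions
  placing 4:i first → 36 extensions
total linear extensions = 126

126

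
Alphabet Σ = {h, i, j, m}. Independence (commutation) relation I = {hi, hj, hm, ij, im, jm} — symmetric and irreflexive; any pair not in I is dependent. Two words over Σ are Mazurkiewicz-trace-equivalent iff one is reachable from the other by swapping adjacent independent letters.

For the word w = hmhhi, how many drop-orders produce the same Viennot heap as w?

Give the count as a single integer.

20

#0=h has no predecessor
#1=m has no predecessor
#2=h depends on [0:h]
#3=h depends on [2:h]
#4=i has no predecessor
sources: [0:h, 1:m, 4:i]
N(rest) = Σ N(rest − s) over sources s of rest; N(one piece) = 1:
  size 1 → [1]=1  [3]=1  [4]=1
  size 2 → [1,3]=2  [1,4]=2  [2,3]=1  [3,4]=2
  size 3 → [0,2,3]=1  [1,2,3]=3  [1,3,4]=6  [2,3,4]=3
  first=0(h) contributes 12
  first=1(m) contributes 4
  first=4(i) contributes 4
|[w]| = 20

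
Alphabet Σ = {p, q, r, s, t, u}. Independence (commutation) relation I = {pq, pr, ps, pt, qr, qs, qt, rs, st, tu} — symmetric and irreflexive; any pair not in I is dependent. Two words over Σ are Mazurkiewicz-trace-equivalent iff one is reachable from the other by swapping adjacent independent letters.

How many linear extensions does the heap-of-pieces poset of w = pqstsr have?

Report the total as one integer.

180

piece 0:p — minimal
piece 1:q — minimal
piece 2:s — minimal
piece 3:t — minimal
piece 4:s rests on {2:s}
piece 5:r rests on {3:t}
minimal pieces: {0:p, 1:q, 2:s, 3:t}
ways to finish when only these pieces remain (= sum over removing one remaining piece with nothing left below it):
  1 left: {0}→1  {1}→1  {4}→1  {5}→1
  2 left: {0,1}→2  {0,4}→2  {0,5}→2  {1,4}→2  {1,5}→2  {2,4}→1  {3,5}→1  {4,5}→2
  3 left: {0,1,4}→6  {0,1,5}→6  {0,2,4}→3  {0,3,5}→3  {0,4,5}→6  {1,2,4}→3  {1,3,5}→3  {1,4,5}→6  {2,4,5}→3  {3,4,5}→3
  4 left: {0,1,2,4}→12  {0,1,3,5}→12  {0,1,4,5}→24  {0,2,4,5}→12  {0,3,4,5}→12  {1,2,4,5}→12  {1,3,4,5}→12  {2,3,4,5}→6
  placing 0:p first → 30 extensions
  placing 1:q first → 30 extensions
  placing 2:s first → 60 extensions
  placing 3:t first → 60 extensions
total linear extensions = 180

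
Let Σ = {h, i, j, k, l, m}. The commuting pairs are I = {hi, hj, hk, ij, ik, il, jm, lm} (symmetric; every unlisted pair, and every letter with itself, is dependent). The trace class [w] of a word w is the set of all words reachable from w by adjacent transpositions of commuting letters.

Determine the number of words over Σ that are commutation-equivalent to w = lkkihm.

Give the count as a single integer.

15

0(l) covers ∅
1(k) covers 0:l
2(k) covers 1:k
3(i) covers ∅
4(h) covers 0:l
5(m) covers 2:k, 3:i, 4:h
floor of heap: 0:l, 3:i
completions by unplaced set U, small U first (add the entries for U minus each lowest piece of U):
  |U|=1: {5}:1
  |U|=2: {2,5}:1  {3,5}:1  {4,5}:1
  |U|=3: {1,2,5}:1  {2,3,5}:2  {2,4,5}:2  {3,4,5}:2
  |U|=4: {1,2,3,5}:3  {1,2,4,5}:3  {2,3,4,5}:6
  start at 0(l): 12
  start at 3(i): 3
sum over floor = 15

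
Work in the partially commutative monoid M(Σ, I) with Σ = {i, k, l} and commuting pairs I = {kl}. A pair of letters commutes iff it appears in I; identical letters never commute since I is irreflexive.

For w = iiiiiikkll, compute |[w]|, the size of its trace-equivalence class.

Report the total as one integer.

0(i) covers ∅
1(i) covers 0:i
2(i) covers 1:i
3(i) covers 2:i
4(i) covers 3:i
5(i) covers 4:i
6(k) covers 5:i
7(k) covers 6:k
8(l) covers 5:i
9(l) covers 8:l
floor of heap: 0:i
completions by unplaced set U, small U first (add the entries for U minus each lowest piece of U):
  |U|=1: {7}:1  {9}:1
  |U|=2: {6,7}:1  {7,9}:2  {8,9}:1
  |U|=3: {6,7,9}:3  {7,8,9}:3
  |U|=4: {6,7,8,9}:6
  |U|=5: {5,6,7,8,9}:6
  |U|=6: {4,5,6,7,8,9}:6
  |U|=7: {3,4,5,6,7,8,9}:6
  |U|=8: {2,3,4,5,6,7,8,9}:6
  start at 0(i): 6

6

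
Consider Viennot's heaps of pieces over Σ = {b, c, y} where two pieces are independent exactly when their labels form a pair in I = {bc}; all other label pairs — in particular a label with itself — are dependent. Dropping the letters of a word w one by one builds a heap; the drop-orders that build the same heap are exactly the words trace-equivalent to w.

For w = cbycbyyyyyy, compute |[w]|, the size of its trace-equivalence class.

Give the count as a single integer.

0(c) covers ∅
1(b) covers ∅
2(y) covers 0:c, 1:b
3(c) covers 2:y
4(b) covers 2:y
5(y) covers 3:c, 4:b
6(y) covers 5:y
7(y) covers 6:y
8(y) covers 7:y
9(y) covers 8:y
10(y) covers 9:y
floor of heap: 0:c, 1:b
completions by unplaced set U, small U first (add the entries for U minus each lowest piece of U):
  |U|=1: {10}:1
  |U|=2: {9,10}:1
  |U|=3: {8,9,10}:1
  |U|=4: {7,8,9,10}:1
  |U|=5: {6,7,8,9,10}:1
  |U|=6: {5,6,7,8,9,10}:1
  |U|=7: {3,5,6,7,8,9,10}:1  {4,5,6,7,8,9,10}:1
  |U|=8: {3,4,5,6,7,8,9,10}:2
  |U|=9: {2,3,4,5,6,7,8,9,10}:2
  start at 0(c): 2
  start at 1(b): 2
sum over floor = 4

4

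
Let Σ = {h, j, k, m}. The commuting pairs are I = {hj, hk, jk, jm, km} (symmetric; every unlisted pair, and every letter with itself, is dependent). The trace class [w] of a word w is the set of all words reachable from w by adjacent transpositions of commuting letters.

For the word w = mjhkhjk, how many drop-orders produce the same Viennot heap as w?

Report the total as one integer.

0(m) covers ∅
1(j) covers ∅
2(h) covers 0:m
3(k) covers ∅
4(h) covers 2:h
5(j) covers 1:j
6(k) covers 3:k
floor of heap: 0:m, 1:j, 3:k
completions by unplaced set U, small U first (add the entries for U minus each lowest piece of U):
  |U|=1: {4}:1  {5}:1  {6}:1
  |U|=2: {1,5}:1  {2,4}:1  {3,6}:1  {4,5}:2  {4,6}:2  {5,6}:2
  |U|=3: {0,2,4}:1  {1,4,5}:3  {1,5,6}:3  {2,4,5}:3  {2,4,6}:3  {3,4,6}:3  {3,5,6}:3  {4,5,6}:6
  |U|=4: {0,2,4,5}:4  {0,2,4,6}:4  {1,2,4,5}:6  {1,3,5,6}:6  {1,4,5,6}:12  {2,3,4,6}:6  {2,4,5,6}:12  {3,4,5,6}:12
  |U|=5: {0,1,2,4,5}:10  {0,2,3,4,6}:10  {0,2,4,5,6}:20  {1,2,4,5,6}:30  {1,3,4,5,6}:30  {2,3,4,5,6}:30
  start at 0(m): 90
  start at 1(j): 60
  start at 3(k): 60
sum over floor = 210

210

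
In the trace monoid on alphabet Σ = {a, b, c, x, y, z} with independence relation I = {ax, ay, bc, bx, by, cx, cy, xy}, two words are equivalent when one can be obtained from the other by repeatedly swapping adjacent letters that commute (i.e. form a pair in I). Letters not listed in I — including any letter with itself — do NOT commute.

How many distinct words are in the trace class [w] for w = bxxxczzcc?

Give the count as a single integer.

20

drop 0:b onto floor
drop 1:x onto floor
drop 2:x onto {1:x}
drop 3:x onto {2:x}
drop 4:c onto floor
drop 5:z onto {0:b, 3:x, 4:c}
drop 6:z onto {5:z}
drop 7:c onto {6:z}
drop 8:c onto {7:c}
ground layer = {0:b, 1:x, 4:c}
drop-orders for the pieces not yet dropped (sum over which currently-grounded one goes next):
  1 to go: {8} 1
  2 to go: {7,8} 1
  3 to go: {6,7,8} 1
  4 to go: {5,6,7,8} 1
  5 to go: {0,5,6,7,8} 1  {3,5,6,7,8} 1  {4,5,6,7,8} 1
  6 to go: {0,3,5,6,7,8} 2  {0,4,5,6,7,8} 2  {2,3,5,6,7,8} 1  {3,4,5,6,7,8} 2
  7 to go: {0,2,3,5,6,7,8} 3  {0,3,4,5,6,7,8} 6  {1,2,3,5,6,7,8} 1  {2,3,4,5,6,7,8} 3
  if 0:b drops first: 4 orders
  if 1:x drops first: 12 orders
  if 4:c drops first: 4 orders
heap linearizations: 20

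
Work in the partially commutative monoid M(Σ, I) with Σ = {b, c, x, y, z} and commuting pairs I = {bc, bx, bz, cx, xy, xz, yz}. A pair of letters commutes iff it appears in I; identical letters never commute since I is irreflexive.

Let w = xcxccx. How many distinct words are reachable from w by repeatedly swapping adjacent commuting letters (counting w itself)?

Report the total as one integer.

piece 0:x — minimal
piece 1:c — minimal
piece 2:x rests on {0:x}
piece 3:c rests on {1:c}
piece 4:c rests on {3:c}
piece 5:x rests on {2:x}
minimal pieces: {0:x, 1:c}
ways to finish when only these pieces remain (= sum over removing one remaining piece with nothing left below it):
  1 left: {4}→1  {5}→1
  2 left: {2,5}→1  {3,4}→1  {4,5}→2
  3 left: {0,2,5}→1  {1,3,4}→1  {2,4,5}→3  {3,4,5}→3
  4 left: {0,2,4,5}→4  {1,3,4,5}→4  {2,3,4,5}→6
  placing 0:x first → 10 extensions
  placing 1:c first → 10 extensions
total linear extensions = 20

20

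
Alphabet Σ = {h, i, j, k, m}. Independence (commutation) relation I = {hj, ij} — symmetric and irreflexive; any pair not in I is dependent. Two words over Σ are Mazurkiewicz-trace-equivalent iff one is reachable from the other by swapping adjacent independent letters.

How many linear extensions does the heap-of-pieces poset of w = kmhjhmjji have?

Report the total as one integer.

piece 0:k — minimal
piece 1:m rests on {0:k}
piece 2:h rests on {1:m}
piece 3:j rests on {1:m}
piece 4:h rests on {2:h}
piece 5:m rests on {3:j, 4:h}
piece 6:j rests on {5:m}
piece 7:j rests on {6:j}
piece 8:i rests on {5:m}
minimal pieces: {0:k}
ways to finish when only these pieces remain (= sum over removing one remaining piece with nothing left below it):
  1 left: {7}→1  {8}→1
  2 left: {6,7}→1  {7,8}→2
  3 left: {6,7,8}→3
  4 left: {5,6,7,8}→3
  5 left: {3,5,6,7,8}→3  {4,5,6,7,8}→3
  6 left: {2,4,5,6,7,8}→3  {3,4,5,6,7,8}→6
  7 left: {2,3,4,5,6,7,8}→9
  placing 0:k first → 9 extensions

9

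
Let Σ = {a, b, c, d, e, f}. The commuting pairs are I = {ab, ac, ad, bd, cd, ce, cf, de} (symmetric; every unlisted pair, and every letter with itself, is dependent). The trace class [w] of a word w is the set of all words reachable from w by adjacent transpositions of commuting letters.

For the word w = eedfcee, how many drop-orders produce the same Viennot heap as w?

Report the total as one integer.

#0=e has no predecessor
#1=e depends on [0:e]
#2=d has no predecessor
#3=f depends on [1:e, 2:d]
#4=c has no predecessor
#5=e depends on [3:f]
#6=e depends on [5:e]
sources: [0:e, 2:d, 4:c]
N(rest) = Σ N(rest − s) over sources s of rest; N(one piece) = 1:
  size 1 → [4]=1  [6]=1
  size 2 → [4,6]=2  [5,6]=1
  size 3 → [3,5,6]=1  [4,5,6]=3
  size 4 → [1,3,5,6]=1  [2,3,5,6]=1  [3,4,5,6]=4
  size 5 → [0,1,3,5,6]=1  [1,2,3,5,6]=2  [1,3,4,5,6]=5  [2,3,4,5,6]=5
  first=0(e) contributes 12
  first=2(d) contributes 6
  first=4(c) contributes 3
|[w]| = 21

21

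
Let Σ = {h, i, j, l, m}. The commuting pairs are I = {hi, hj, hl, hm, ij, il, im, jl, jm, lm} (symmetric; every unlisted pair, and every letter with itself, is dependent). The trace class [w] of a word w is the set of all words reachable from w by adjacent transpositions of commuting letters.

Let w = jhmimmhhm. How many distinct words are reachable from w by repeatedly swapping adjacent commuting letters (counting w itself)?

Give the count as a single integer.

piece 0:j — minimal
piece 1:h — minimal
piece 2:m — minimal
piece 3:i — minimal
piece 4:m rests on {2:m}
piece 5:m rests on {4:m}
piece 6:h rests on {1:h}
piece 7:h rests on {6:h}
piece 8:m rests on {5:m}
minimal pieces: {0:j, 1:h, 2:m, 3:i}
ways to finish when only these pieces remain (= sum over removing one remaining piece with nothing left below it):
  1 left: {0}→1  {3}→1  {7}→1  {8}→1
  2 left: {0,3}→2  {0,7}→2  {0,8}→2  {3,7}→2  {3,8}→2  {5,8}→1  {6,7}→1  {7,8}→2
  3 left: {0,3,7}→6  {0,3,8}→6  {0,5,8}→3  {0,6,7}→3  {0,7,8}→6  {1,6,7}→1  {3,5,8}→3  {3,6,7}→3  {3,7,8}→6  {4,5,8}→1  {5,7,8}→3  {6,7,8}→3
  4 left: {0,1,6,7}→4  {0,3,5,8}→12  {0,3,6,7}→12  {0,3,7,8}→24  {0,4,5,8}→4  {0,5,7,8}→12  {0,6,7,8}→12  {1,3,6,7}→4  {1,6,7,8}→4  {2,4,5,8}→1  {3,4,5,8}→4  {3,5,7,8}→12  {3,6,7,8}→12  {4,5,7,8}→4  {5,6,7,8}→6
  5 left: {0,1,3,6,7}→20  {0,1,6,7,8}→20  {0,2,4,5,8}→5  {0,3,4,5,8}→20  {0,3,5,7,8}→60  {0,3,6,7,8}→60  {0,4,5,7,8}→20  {0,5,6,7,8}→30  {1,3,6,7,8}→20  {1,5,6,7,8}→10  {2,3,4,5,8}→5  {2,4,5,7,8}→5  {3,4,5,7,8}→20  {3,5,6,7,8}→30  {4,5,6,7,8}→10
  6 left: {0,1,3,6,7,8}→120  {0,1,5,6,7,8}→60  {0,2,3,4,5,8}→30  {0,2,4,5,7,8}→30  {0,3,4,5,7,8}→120  {0,3,5,6,7,8}→180  {0,4,5,6,7,8}→60  {1,3,5,6,7,8}→60  {1,4,5,6,7,8}→20  {2,3,4,5,7,8}→30  {2,4,5,6,7,8}→15  {3,4,5,6,7,8}→60
  7 left: {0,1,3,5,6,7,8}→420  {0,1,4,5,6,7,8}→140  {0,2,3,4,5,7,8}→210  {0,2,4,5,6,7,8}→105  {0,3,4,5,6,7,8}→420  {1,2,4,5,6,7,8}→35  {1,3,4,5,6,7,8}→140  {2,3,4,5,6,7,8}→105
  placing 0:j first → 280 extensions
  placing 1:h first → 840 extensions
  placing 2:m first → 1120 extensions
  placing 3:i first → 280 extensions
total linear extensions = 2520

2520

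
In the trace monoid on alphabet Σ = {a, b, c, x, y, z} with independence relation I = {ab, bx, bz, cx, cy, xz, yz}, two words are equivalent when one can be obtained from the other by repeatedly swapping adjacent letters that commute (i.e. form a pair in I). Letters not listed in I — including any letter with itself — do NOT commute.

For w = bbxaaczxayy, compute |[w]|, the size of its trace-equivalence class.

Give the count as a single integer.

35

#0=b has no predecessor
#1=b depends on [0:b]
#2=x has no predecessor
#3=a depends on [2:x]
#4=a depends on [3:a]
#5=c depends on [1:b, 4:a]
#6=z depends on [5:c]
#7=x depends on [4:a]
#8=a depends on [6:z, 7:x]
#9=y depends on [8:a]
#10=y depends on [9:y]
sources: [0:b, 2:x]
N(rest) = Σ N(rest − s) over sources s of rest; N(one piece) = 1:
  size 1 → [10]=1
  size 2 → [9,10]=1
  size 3 → [8,9,10]=1
  size 4 → [6,8,9,10]=1  [7,8,9,10]=1
  size 5 → [5,6,8,9,10]=1  [6,7,8,9,10]=2
  size 6 → [1,5,6,8,9,10]=1  [5,6,7,8,9,10]=3
  size 7 → [0,1,5,6,8,9,10]=1  [1,5,6,7,8,9,10]=4  [4,5,6,7,8,9,10]=3
  size 8 → [0,1,5,6,7,8,9,10]=5  [1,4,5,6,7,8,9,10]=7  [3,4,5,6,7,8,9,10]=3
  size 9 → [0,1,4,5,6,7,8,9,10]=12  [1,3,4,5,6,7,8,9,10]=10  [2,3,4,5,6,7,8,9,10]=3
  first=0(b) contributes 13
  first=2(x) contributes 22
|[w]| = 35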